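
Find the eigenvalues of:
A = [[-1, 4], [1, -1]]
λ = -3, 1

Solve det(A - λI) = 0. For a 2×2 matrix this is λ² - (trace)λ + det = 0.
trace(A) = -1 - 1 = -2.
det(A) = (-1)*(-1) - (4)*(1) = 1 - 4 = -3.
Characteristic equation: λ² - (-2)λ + (-3) = 0.
Discriminant: (-2)² - 4*(-3) = 4 + 12 = 16.
Roots: λ = (-2 ± √16) / 2 = -3, 1.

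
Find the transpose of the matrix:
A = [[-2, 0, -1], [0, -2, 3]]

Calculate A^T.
[[-2, 0], [0, -2], [-1, 3]]

The transpose sends entry (i,j) to (j,i); rows become columns.
Row 0 of A: [-2, 0, -1] -> column 0 of A^T.
Row 1 of A: [0, -2, 3] -> column 1 of A^T.
A^T = [[-2, 0], [0, -2], [-1, 3]]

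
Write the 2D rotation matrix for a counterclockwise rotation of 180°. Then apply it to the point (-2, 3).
R = [[-1, 0], [0, -1]]; R·(-2, 3) = (2, -3)

Rotation matrix formula: R(θ) = [[cos θ, -sin θ], [sin θ, cos θ]]
For θ = 180°:
cos(180°) = -1
sin(180°) = 0
R = [[-1, 0], [0, -1]]
Apply to (-2, 3): [-1·-2 + (0)·3, 0·-2 + -1·3] = (2, -3)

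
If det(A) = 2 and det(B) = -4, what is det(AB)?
-8

Use the multiplicative property of determinants: det(AB) = det(A)*det(B).
det(AB) = (2)*(-4) = -8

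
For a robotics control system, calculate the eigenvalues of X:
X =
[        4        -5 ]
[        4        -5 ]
λ = -1, 0

Solve det(X - λI) = 0. For a 2×2 matrix the characteristic equation is λ² - (trace)λ + det = 0.
trace(X) = a + d = 4 - 5 = -1.
det(X) = a*d - b*c = (4)*(-5) - (-5)*(4) = -20 + 20 = 0.
Characteristic equation: λ² - (-1)λ + (0) = 0.
Discriminant = (-1)² - 4*(0) = 1 - 0 = 1.
λ = (-1 ± √1) / 2 = (-1 ± 1) / 2 = -1, 0.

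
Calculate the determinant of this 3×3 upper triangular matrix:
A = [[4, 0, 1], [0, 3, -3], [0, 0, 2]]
24

The determinant of a triangular matrix is the product of its diagonal entries (the off-diagonal entries above the diagonal do not affect it).
det(A) = (4) * (3) * (2) = 24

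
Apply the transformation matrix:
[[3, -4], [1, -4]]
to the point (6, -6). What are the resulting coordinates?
(42, 30)

Matrix multiplication:
[[3, -4], [1, -4]] × [6, -6]ᵀ
= [3×6 + -4×-6, 1×6 + -4×-6]ᵀ
= [42.0000, 30.0000]ᵀ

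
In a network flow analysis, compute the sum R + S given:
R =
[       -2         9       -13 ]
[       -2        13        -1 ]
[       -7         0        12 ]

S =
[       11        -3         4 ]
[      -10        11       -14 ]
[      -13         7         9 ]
R + S =
[        9         6        -9 ]
[      -12        24       -15 ]
[      -20         7        21 ]

Matrix addition is elementwise: (R+S)[i][j] = R[i][j] + S[i][j].
  (R+S)[0][0] = (-2) + (11) = 9
  (R+S)[0][1] = (9) + (-3) = 6
  (R+S)[0][2] = (-13) + (4) = -9
  (R+S)[1][0] = (-2) + (-10) = -12
  (R+S)[1][1] = (13) + (11) = 24
  (R+S)[1][2] = (-1) + (-14) = -15
  (R+S)[2][0] = (-7) + (-13) = -20
  (R+S)[2][1] = (0) + (7) = 7
  (R+S)[2][2] = (12) + (9) = 21
R + S =
[        9         6        -9 ]
[      -12        24       -15 ]
[      -20         7        21 ]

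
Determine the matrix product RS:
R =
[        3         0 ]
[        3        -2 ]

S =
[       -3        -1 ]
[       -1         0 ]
RS =
[       -9        -3 ]
[       -7        -3 ]

Matrix multiplication: (RS)[i][j] = sum over k of R[i][k] * S[k][j].
  (RS)[0][0] = (3)*(-3) + (0)*(-1) = -9
  (RS)[0][1] = (3)*(-1) + (0)*(0) = -3
  (RS)[1][0] = (3)*(-3) + (-2)*(-1) = -7
  (RS)[1][1] = (3)*(-1) + (-2)*(0) = -3
RS =
[       -9        -3 ]
[       -7        -3 ]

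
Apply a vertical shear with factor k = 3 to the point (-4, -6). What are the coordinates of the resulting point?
(-4, -18)

Shear matrix for vertical shear with factor k = 3:
[[1, 0], [3, 1]]
Result: (-4, -6) → (-4, -18)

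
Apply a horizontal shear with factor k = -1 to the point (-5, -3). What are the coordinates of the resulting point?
(-2, -3)

Shear matrix for horizontal shear with factor k = -1:
[[1, -1], [0, 1]]
Result: (-5, -3) → (-2, -3)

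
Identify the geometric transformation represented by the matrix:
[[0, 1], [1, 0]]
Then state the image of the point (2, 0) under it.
reflection across the line y = x; image of (2, 0) is (0, 2)

This is a symmetric orthogonal matrix with determinant -1, which characterizes a reflection in ℝ².
The matrix [[0, 1], [1, 0]] represents: reflection across the line y = x.
Applying it to (2, 0): [0·2 + 1·0, 1·2 + 0·0] = (0, 2).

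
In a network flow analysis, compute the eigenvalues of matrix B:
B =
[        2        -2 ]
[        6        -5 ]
λ = -2, -1

Solve det(B - λI) = 0. For a 2×2 matrix the characteristic equation is λ² - (trace)λ + det = 0.
trace(B) = a + d = 2 - 5 = -3.
det(B) = a*d - b*c = (2)*(-5) - (-2)*(6) = -10 + 12 = 2.
Characteristic equation: λ² - (-3)λ + (2) = 0.
Discriminant = (-3)² - 4*(2) = 9 - 8 = 1.
λ = (-3 ± √1) / 2 = (-3 ± 1) / 2 = -2, -1.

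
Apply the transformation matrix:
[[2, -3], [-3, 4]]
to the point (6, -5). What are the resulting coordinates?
(27, -38)

Matrix multiplication:
[[2, -3], [-3, 4]] × [6, -5]ᵀ
= [2×6 + -3×-5, -3×6 + 4×-5]ᵀ
= [27.0000, -38.0000]ᵀ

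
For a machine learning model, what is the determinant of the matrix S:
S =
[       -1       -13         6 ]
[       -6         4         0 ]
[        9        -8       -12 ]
det(S) = 1056

Expand along row 0 (cofactor expansion): det(S) = a*(e*i - f*h) - b*(d*i - f*g) + c*(d*h - e*g), where the 3×3 is [[a, b, c], [d, e, f], [g, h, i]].
Minor M_00 = (4)*(-12) - (0)*(-8) = -48 - 0 = -48.
Minor M_01 = (-6)*(-12) - (0)*(9) = 72 - 0 = 72.
Minor M_02 = (-6)*(-8) - (4)*(9) = 48 - 36 = 12.
det(S) = (-1)*(-48) - (-13)*(72) + (6)*(12) = 48 + 936 + 72 = 1056.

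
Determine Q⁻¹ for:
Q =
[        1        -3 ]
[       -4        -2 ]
det(Q) = -14
Q⁻¹ =
[      1/7     -3/14 ]
[     -2/7     -1/14 ]

For a 2×2 matrix Q = [[a, b], [c, d]] with det(Q) ≠ 0, Q⁻¹ = (1/det(Q)) * [[d, -b], [-c, a]].
det(Q) = (1)*(-2) - (-3)*(-4) = -2 - 12 = -14.
Q⁻¹ = (1/-14) * [[-2, 3], [4, 1]].
Dividing each entry by -14 and reducing:
Q⁻¹ =
[      1/7     -3/14 ]
[     -2/7     -1/14 ]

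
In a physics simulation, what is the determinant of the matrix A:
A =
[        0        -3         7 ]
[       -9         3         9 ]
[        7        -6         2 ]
det(A) = -12

Expand along row 0 (cofactor expansion): det(A) = a*(e*i - f*h) - b*(d*i - f*g) + c*(d*h - e*g), where the 3×3 is [[a, b, c], [d, e, f], [g, h, i]].
Minor M_00 = (3)*(2) - (9)*(-6) = 6 + 54 = 60.
Minor M_01 = (-9)*(2) - (9)*(7) = -18 - 63 = -81.
Minor M_02 = (-9)*(-6) - (3)*(7) = 54 - 21 = 33.
det(A) = (0)*(60) - (-3)*(-81) + (7)*(33) = 0 - 243 + 231 = -12.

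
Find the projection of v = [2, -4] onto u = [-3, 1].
[3, -1]

The projection of v onto u is proj_u(v) = ((v·u) / (u·u)) · u.
v·u = (2)*(-3) + (-4)*(1) = -10.
u·u = (-3)*(-3) + (1)*(1) = 10.
coefficient = -10 / 10 = -1.
proj_u(v) = -1 · [-3, 1] = [3, -1].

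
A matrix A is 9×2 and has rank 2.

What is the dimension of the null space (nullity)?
0

The rank-nullity theorem for an m×n matrix states:
rank(A) + nullity(A) = n (the number of columns).
Here n = 2 and rank(A) = 2, so nullity(A) = 2 - 2 = 0.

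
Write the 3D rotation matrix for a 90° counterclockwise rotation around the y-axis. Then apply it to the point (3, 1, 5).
R = [[0, 0, 1], [0, 1, 0], [-1, 0, 0]]; R·(3, 1, 5) = (5, 1, -3)

Rotation matrix for 90° around y-axis:
cos(90°) = 0, sin(90°) = 1
R = [[0, 0, 1], [0, 1, 0], [-1, 0, 0]]
Apply to (3, 1, 5): R·[3, 1, 5]ᵀ = (5, 1, -3)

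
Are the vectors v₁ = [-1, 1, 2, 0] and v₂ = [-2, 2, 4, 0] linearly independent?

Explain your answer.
No, linearly dependent (v₂ = 2·v₁)

Check whether there is a scalar k with v₂ = k·v₁.
Comparing components, k = 2 satisfies 2·[-1, 1, 2, 0] = [-2, 2, 4, 0].
Since v₂ is a scalar multiple of v₁, the two vectors are linearly dependent.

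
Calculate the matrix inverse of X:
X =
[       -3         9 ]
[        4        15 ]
det(X) = -81
X⁻¹ =
[    -5/27       1/9 ]
[     4/81      1/27 ]

For a 2×2 matrix X = [[a, b], [c, d]] with det(X) ≠ 0, X⁻¹ = (1/det(X)) * [[d, -b], [-c, a]].
det(X) = (-3)*(15) - (9)*(4) = -45 - 36 = -81.
X⁻¹ = (1/-81) * [[15, -9], [-4, -3]].
Dividing each entry by -81 and reducing:
X⁻¹ =
[    -5/27       1/9 ]
[     4/81      1/27 ]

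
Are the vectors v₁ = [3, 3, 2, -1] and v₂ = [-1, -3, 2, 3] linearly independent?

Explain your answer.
Yes, linearly independent

Two vectors are linearly dependent iff one is a scalar multiple of the other.
No single scalar k satisfies v₂ = k·v₁ (the ratios of corresponding entries disagree), so v₁ and v₂ are linearly independent.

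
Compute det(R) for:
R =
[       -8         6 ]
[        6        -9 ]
det(R) = 36

For a 2×2 matrix [[a, b], [c, d]], det = a*d - b*c.
det(R) = (-8)*(-9) - (6)*(6) = 72 - 36 = 36.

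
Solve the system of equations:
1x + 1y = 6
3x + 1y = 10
x = 2, y = 4

Use elimination (row reduction):
Equation 1: 1x + 1y = 6.
Equation 2: 3x + 1y = 10.
Multiply Eq1 by 3 and Eq2 by 1: 3x + 3y = 18;  3x + 1y = 10.
Subtract: (-2)y = -8, so y = 4.
Back-substitute into Eq1: 1x + 1*(4) = 6, so x = 2.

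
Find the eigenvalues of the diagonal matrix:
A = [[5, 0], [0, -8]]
λ₁ = 5, λ₂ = -8

The characteristic polynomial of A is det(A - λI) = (5 - λ)(-8 - λ) = 0.
The roots are λ = 5 and λ = -8, so the eigenvalues are the diagonal entries.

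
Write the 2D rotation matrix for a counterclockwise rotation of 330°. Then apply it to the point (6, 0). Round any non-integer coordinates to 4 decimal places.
R = [[√3/2, 1/2], [-1/2, √3/2]]; R·(6, 0) = (5.1962, -3.0000)

Rotation matrix formula: R(θ) = [[cos θ, -sin θ], [sin θ, cos θ]]
For θ = 330°:
cos(330°) = √3/2
sin(330°) = -1/2
R = [[√3/2, 1/2], [-1/2, √3/2]]
Apply to (6, 0): [√3/2·6 + (1/2)·0, -1/2·6 + √3/2·0] = (5.1962, -3.0000)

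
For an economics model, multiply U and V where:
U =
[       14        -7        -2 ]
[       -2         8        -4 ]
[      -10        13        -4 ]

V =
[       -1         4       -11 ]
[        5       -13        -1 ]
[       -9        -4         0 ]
UV =
[      -31       155      -147 ]
[       78       -96        14 ]
[      111      -193        97 ]

Matrix multiplication: (UV)[i][j] = sum over k of U[i][k] * V[k][j].
  (UV)[0][0] = (14)*(-1) + (-7)*(5) + (-2)*(-9) = -31
  (UV)[0][1] = (14)*(4) + (-7)*(-13) + (-2)*(-4) = 155
  (UV)[0][2] = (14)*(-11) + (-7)*(-1) + (-2)*(0) = -147
  (UV)[1][0] = (-2)*(-1) + (8)*(5) + (-4)*(-9) = 78
  (UV)[1][1] = (-2)*(4) + (8)*(-13) + (-4)*(-4) = -96
  (UV)[1][2] = (-2)*(-11) + (8)*(-1) + (-4)*(0) = 14
  (UV)[2][0] = (-10)*(-1) + (13)*(5) + (-4)*(-9) = 111
  (UV)[2][1] = (-10)*(4) + (13)*(-13) + (-4)*(-4) = -193
  (UV)[2][2] = (-10)*(-11) + (13)*(-1) + (-4)*(0) = 97
UV =
[      -31       155      -147 ]
[       78       -96        14 ]
[      111      -193        97 ]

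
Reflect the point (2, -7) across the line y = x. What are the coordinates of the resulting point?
(-7, 2)

Reflection across line y = x: (2, -7) → (-7, 2)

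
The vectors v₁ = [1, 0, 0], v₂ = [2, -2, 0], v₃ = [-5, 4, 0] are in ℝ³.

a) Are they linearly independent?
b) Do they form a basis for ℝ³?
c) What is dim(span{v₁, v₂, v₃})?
Not independent, not a basis, dim(span) = 2

Check whether v₃ can be written as a linear combination of v₁ and v₂.
v₃ = (-1)·v₁ + (-2)·v₂ = [-5, 4, 0], so the three vectors are linearly dependent.
Thus they do not form a basis for ℝ³, and dim(span{v₁, v₂, v₃}) = 2 (spanned by v₁ and v₂).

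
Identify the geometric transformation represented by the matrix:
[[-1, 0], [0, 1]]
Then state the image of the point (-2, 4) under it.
reflection across the y-axis; image of (-2, 4) is (2, 4)

This is a symmetric orthogonal matrix with determinant -1, which characterizes a reflection in ℝ².
The matrix [[-1, 0], [0, 1]] represents: reflection across the y-axis.
Applying it to (-2, 4): [-1·-2 + 0·4, 0·-2 + 1·4] = (2, 4).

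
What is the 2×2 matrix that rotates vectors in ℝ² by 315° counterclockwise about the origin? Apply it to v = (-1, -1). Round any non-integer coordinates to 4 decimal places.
R = [[√2/2, √2/2], [-√2/2, √2/2]]; R·v = (-1.4142, 0.0000)

A counterclockwise rotation by angle θ in ℝ² has matrix R(θ) = [[cos θ, -sin θ], [sin θ, cos θ]].
For θ = 315°: cos θ = √2/2, sin θ = -√2/2.
R(315°) = [[√2/2, √2/2], [-√2/2, √2/2]].
R·v = [√2/2·-1 + (√2/2)·-1, -√2/2·-1 + √2/2·-1] = (-1.4142, 0.0000).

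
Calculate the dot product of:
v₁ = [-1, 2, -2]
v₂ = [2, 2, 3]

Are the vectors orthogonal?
-4, No

The dot product is the sum of products of corresponding components.
v₁·v₂ = (-1)*(2) + (2)*(2) + (-2)*(3) = -2 + 4 - 6 = -4.
Two vectors are orthogonal iff their dot product is 0; here the dot product is -4, so the vectors are not orthogonal.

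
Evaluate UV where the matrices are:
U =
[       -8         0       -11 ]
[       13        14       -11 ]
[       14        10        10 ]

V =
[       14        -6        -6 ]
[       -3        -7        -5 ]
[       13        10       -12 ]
UV =
[     -255       -62       180 ]
[       -3      -286       -16 ]
[      296       -54      -254 ]

Matrix multiplication: (UV)[i][j] = sum over k of U[i][k] * V[k][j].
  (UV)[0][0] = (-8)*(14) + (0)*(-3) + (-11)*(13) = -255
  (UV)[0][1] = (-8)*(-6) + (0)*(-7) + (-11)*(10) = -62
  (UV)[0][2] = (-8)*(-6) + (0)*(-5) + (-11)*(-12) = 180
  (UV)[1][0] = (13)*(14) + (14)*(-3) + (-11)*(13) = -3
  (UV)[1][1] = (13)*(-6) + (14)*(-7) + (-11)*(10) = -286
  (UV)[1][2] = (13)*(-6) + (14)*(-5) + (-11)*(-12) = -16
  (UV)[2][0] = (14)*(14) + (10)*(-3) + (10)*(13) = 296
  (UV)[2][1] = (14)*(-6) + (10)*(-7) + (10)*(10) = -54
  (UV)[2][2] = (14)*(-6) + (10)*(-5) + (10)*(-12) = -254
UV =
[     -255       -62       180 ]
[       -3      -286       -16 ]
[      296       -54      -254 ]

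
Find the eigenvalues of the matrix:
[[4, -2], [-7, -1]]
λ = -3 and λ = 6

Characteristic equation: det(A - λI) = 0
λ² - (trace)λ + (det) = 0
λ² - (3)λ + (-18) = 0
λ² - 3λ - 18 = 0
Solving: λ = -3, 6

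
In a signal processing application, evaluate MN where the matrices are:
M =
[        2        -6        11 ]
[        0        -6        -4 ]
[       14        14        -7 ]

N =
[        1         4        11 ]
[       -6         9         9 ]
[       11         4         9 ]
MN =
[      159        -2        67 ]
[       -8       -70       -90 ]
[     -147       154       217 ]

Matrix multiplication: (MN)[i][j] = sum over k of M[i][k] * N[k][j].
  (MN)[0][0] = (2)*(1) + (-6)*(-6) + (11)*(11) = 159
  (MN)[0][1] = (2)*(4) + (-6)*(9) + (11)*(4) = -2
  (MN)[0][2] = (2)*(11) + (-6)*(9) + (11)*(9) = 67
  (MN)[1][0] = (0)*(1) + (-6)*(-6) + (-4)*(11) = -8
  (MN)[1][1] = (0)*(4) + (-6)*(9) + (-4)*(4) = -70
  (MN)[1][2] = (0)*(11) + (-6)*(9) + (-4)*(9) = -90
  (MN)[2][0] = (14)*(1) + (14)*(-6) + (-7)*(11) = -147
  (MN)[2][1] = (14)*(4) + (14)*(9) + (-7)*(4) = 154
  (MN)[2][2] = (14)*(11) + (14)*(9) + (-7)*(9) = 217
MN =
[      159        -2        67 ]
[       -8       -70       -90 ]
[     -147       154       217 ]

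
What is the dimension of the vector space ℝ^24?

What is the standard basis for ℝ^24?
Dimension = 24; standard basis = {e_1, e_2, e_3, …, e_24}

ℝ^24 is the space of 24-tuples of real numbers; its dimension is 24.
The standard basis consists of 24 vectors: e_1, e_2, e_3, …, e_24, where e_i is the vector with 1 in position i and 0 elsewhere.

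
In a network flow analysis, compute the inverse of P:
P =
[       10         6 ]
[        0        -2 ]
det(P) = -20
P⁻¹ =
[     1/10      3/10 ]
[        0      -1/2 ]

For a 2×2 matrix P = [[a, b], [c, d]] with det(P) ≠ 0, P⁻¹ = (1/det(P)) * [[d, -b], [-c, a]].
det(P) = (10)*(-2) - (6)*(0) = -20 - 0 = -20.
P⁻¹ = (1/-20) * [[-2, -6], [0, 10]].
Dividing each entry by -20 and reducing:
P⁻¹ =
[     1/10      3/10 ]
[        0      -1/2 ]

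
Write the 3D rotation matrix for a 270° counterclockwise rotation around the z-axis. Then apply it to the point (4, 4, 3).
R = [[0, 1, 0], [-1, 0, 0], [0, 0, 1]]; R·(4, 4, 3) = (4, -4, 3)

Rotation matrix for 270° around z-axis:
cos(270°) = 0, sin(270°) = -1
R = [[0, 1, 0], [-1, 0, 0], [0, 0, 1]]
Apply to (4, 4, 3): R·[4, 4, 3]ᵀ = (4, -4, 3)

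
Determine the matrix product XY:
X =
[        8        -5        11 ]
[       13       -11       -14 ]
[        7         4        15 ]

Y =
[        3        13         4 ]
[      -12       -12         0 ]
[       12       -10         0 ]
XY =
[      216        54        32 ]
[        3       441        52 ]
[      153      -107        28 ]

Matrix multiplication: (XY)[i][j] = sum over k of X[i][k] * Y[k][j].
  (XY)[0][0] = (8)*(3) + (-5)*(-12) + (11)*(12) = 216
  (XY)[0][1] = (8)*(13) + (-5)*(-12) + (11)*(-10) = 54
  (XY)[0][2] = (8)*(4) + (-5)*(0) + (11)*(0) = 32
  (XY)[1][0] = (13)*(3) + (-11)*(-12) + (-14)*(12) = 3
  (XY)[1][1] = (13)*(13) + (-11)*(-12) + (-14)*(-10) = 441
  (XY)[1][2] = (13)*(4) + (-11)*(0) + (-14)*(0) = 52
  (XY)[2][0] = (7)*(3) + (4)*(-12) + (15)*(12) = 153
  (XY)[2][1] = (7)*(13) + (4)*(-12) + (15)*(-10) = -107
  (XY)[2][2] = (7)*(4) + (4)*(0) + (15)*(0) = 28
XY =
[      216        54        32 ]
[        3       441        52 ]
[      153      -107        28 ]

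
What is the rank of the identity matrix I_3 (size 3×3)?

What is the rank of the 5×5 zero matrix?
rank(I_3) = 3, rank(0) = 0

The identity I_3 has 3 columns that are the standard basis vectors e_1, …, e_3. These are linearly independent, so all 3 columns are pivots and rank(I_3) = 3.
The 5×5 zero matrix has every entry zero, so every row is the zero row and there are no pivots; rank(0) = 0.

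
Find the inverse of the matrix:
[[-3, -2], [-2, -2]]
[[-1, 1], [1, -3/2]]

For [[a,b],[c,d]], inverse = (1/det)·[[d,-b],[-c,a]]
det = -3·-2 - -2·-2 = 2
Inverse = (1/2)·[[-2, 2], [2, -3]]
        = [[-1, 1], [1, -3/2]]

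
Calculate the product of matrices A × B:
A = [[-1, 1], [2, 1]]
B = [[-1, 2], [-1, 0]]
[[0, -2], [-3, 4]]

Matrix multiplication:
C[0][0] = -1×-1 + 1×-1 = 0
C[0][1] = -1×2 + 1×0 = -2
C[1][0] = 2×-1 + 1×-1 = -3
C[1][1] = 2×2 + 1×0 = 4
Result: [[0, -2], [-3, 4]]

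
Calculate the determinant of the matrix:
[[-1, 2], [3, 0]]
-6

For a 2×2 matrix [[a, b], [c, d]], det = ad - bc
det = (-1)(0) - (2)(3) = 0 - 6 = -6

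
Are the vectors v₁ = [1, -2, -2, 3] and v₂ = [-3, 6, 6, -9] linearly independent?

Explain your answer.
No, linearly dependent (v₂ = -3·v₁)

Check whether there is a scalar k with v₂ = k·v₁.
Comparing components, k = -3 satisfies -3·[1, -2, -2, 3] = [-3, 6, 6, -9].
Since v₂ is a scalar multiple of v₁, the two vectors are linearly dependent.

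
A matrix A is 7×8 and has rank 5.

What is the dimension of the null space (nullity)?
3

The rank-nullity theorem for an m×n matrix states:
rank(A) + nullity(A) = n (the number of columns).
Here n = 8 and rank(A) = 5, so nullity(A) = 8 - 5 = 3.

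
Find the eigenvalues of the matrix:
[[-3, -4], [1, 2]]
λ = -2 and λ = 1

Characteristic equation: det(A - λI) = 0
λ² - (trace)λ + (det) = 0
λ² - (-1)λ + (-2) = 0
λ² + 1λ - 2 = 0
Solving: λ = -2, 1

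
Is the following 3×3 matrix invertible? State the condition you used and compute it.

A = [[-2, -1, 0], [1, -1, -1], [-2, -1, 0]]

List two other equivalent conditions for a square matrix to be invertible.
No, not invertible; det(A) = 0 (two rows are equal, so the rows are linearly dependent). Equivalent conditions (failing for this A): rank(A) < 3; Ax = 0 has non-trivial solutions; 0 is an eigenvalue; the columns are linearly dependent.

To check invertibility, compute det(A).
In this matrix, row 0 and the last row are identical, so one row is a scalar multiple of another and the rows are linearly dependent.
A matrix with linearly dependent rows has det = 0 and is not invertible.
Equivalent failed conditions:
- rank(A) < 3.
- Ax = 0 has non-trivial solutions.
- 0 is an eigenvalue.
- The columns are linearly dependent.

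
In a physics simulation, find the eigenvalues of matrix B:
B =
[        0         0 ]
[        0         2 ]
λ = 0, 2

Solve det(B - λI) = 0. For a 2×2 matrix the characteristic equation is λ² - (trace)λ + det = 0.
trace(B) = a + d = 0 + 2 = 2.
det(B) = a*d - b*c = (0)*(2) - (0)*(0) = 0 - 0 = 0.
Characteristic equation: λ² - (2)λ + (0) = 0.
Discriminant = (2)² - 4*(0) = 4 - 0 = 4.
λ = (2 ± √4) / 2 = (2 ± 2) / 2 = 0, 2.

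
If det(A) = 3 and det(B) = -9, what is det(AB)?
-27

Use the multiplicative property of determinants: det(AB) = det(A)*det(B).
det(AB) = (3)*(-9) = -27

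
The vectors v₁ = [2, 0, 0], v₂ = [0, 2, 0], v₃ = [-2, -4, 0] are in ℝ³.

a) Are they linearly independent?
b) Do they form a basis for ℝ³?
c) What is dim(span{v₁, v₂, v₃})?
Not independent, not a basis, dim(span) = 2

Check whether v₃ can be written as a linear combination of v₁ and v₂.
v₃ = (-1)·v₁ + (-2)·v₂ = [-2, -4, 0], so the three vectors are linearly dependent.
Thus they do not form a basis for ℝ³, and dim(span{v₁, v₂, v₃}) = 2 (spanned by v₁ and v₂).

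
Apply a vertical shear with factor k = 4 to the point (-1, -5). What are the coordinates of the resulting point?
(-1, -9)

Shear matrix for vertical shear with factor k = 4:
[[1, 0], [4, 1]]
Result: (-1, -5) → (-1, -9)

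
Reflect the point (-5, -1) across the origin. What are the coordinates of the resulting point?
(5, 1)

Reflection across origin: (-5, -1) → (5, 1)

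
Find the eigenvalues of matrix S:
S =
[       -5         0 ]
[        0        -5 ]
λ = -5, -5

Solve det(S - λI) = 0. For a 2×2 matrix the characteristic equation is λ² - (trace)λ + det = 0.
trace(S) = a + d = -5 - 5 = -10.
det(S) = a*d - b*c = (-5)*(-5) - (0)*(0) = 25 - 0 = 25.
Characteristic equation: λ² - (-10)λ + (25) = 0.
Discriminant = (-10)² - 4*(25) = 100 - 100 = 0.
λ = (-10 ± √0) / 2 = (-10 ± 0) / 2 = -5, -5.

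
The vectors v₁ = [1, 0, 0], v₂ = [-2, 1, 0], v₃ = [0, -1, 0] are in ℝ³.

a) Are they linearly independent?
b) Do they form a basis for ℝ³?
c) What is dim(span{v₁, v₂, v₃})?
Not independent, not a basis, dim(span) = 2

Check whether v₃ can be written as a linear combination of v₁ and v₂.
v₃ = (-2)·v₁ + (-1)·v₂ = [0, -1, 0], so the three vectors are linearly dependent.
Thus they do not form a basis for ℝ³, and dim(span{v₁, v₂, v₃}) = 2 (spanned by v₁ and v₂).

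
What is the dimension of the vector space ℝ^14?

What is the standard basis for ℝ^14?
Dimension = 14; standard basis = {e_1, e_2, e_3, …, e_14}

ℝ^14 is the space of 14-tuples of real numbers; its dimension is 14.
The standard basis consists of 14 vectors: e_1, e_2, e_3, …, e_14, where e_i is the vector with 1 in position i and 0 elsewhere.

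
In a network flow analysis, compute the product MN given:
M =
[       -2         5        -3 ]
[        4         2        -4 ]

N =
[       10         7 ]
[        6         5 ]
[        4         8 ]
MN =
[       -2       -13 ]
[       36         6 ]

Matrix multiplication: (MN)[i][j] = sum over k of M[i][k] * N[k][j].
  (MN)[0][0] = (-2)*(10) + (5)*(6) + (-3)*(4) = -2
  (MN)[0][1] = (-2)*(7) + (5)*(5) + (-3)*(8) = -13
  (MN)[1][0] = (4)*(10) + (2)*(6) + (-4)*(4) = 36
  (MN)[1][1] = (4)*(7) + (2)*(5) + (-4)*(8) = 6
MN =
[       -2       -13 ]
[       36         6 ]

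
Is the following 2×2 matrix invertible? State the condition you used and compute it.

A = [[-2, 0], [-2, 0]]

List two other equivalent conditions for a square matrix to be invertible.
No, not invertible; det(A) = 0 (two rows are equal, so the rows are linearly dependent). Equivalent conditions (failing for this A): rank(A) < 2; Ax = 0 has non-trivial solutions; 0 is an eigenvalue; the columns are linearly dependent.

To check invertibility, compute det(A).
In this matrix, row 0 and the last row are identical, so one row is a scalar multiple of another and the rows are linearly dependent.
A matrix with linearly dependent rows has det = 0 and is not invertible.
Equivalent failed conditions:
- rank(A) < 2.
- Ax = 0 has non-trivial solutions.
- 0 is an eigenvalue.
- The columns are linearly dependent.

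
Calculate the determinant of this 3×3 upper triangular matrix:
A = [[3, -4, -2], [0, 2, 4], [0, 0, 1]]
6

The determinant of a triangular matrix is the product of its diagonal entries (the off-diagonal entries above the diagonal do not affect it).
det(A) = (3) * (2) * (1) = 6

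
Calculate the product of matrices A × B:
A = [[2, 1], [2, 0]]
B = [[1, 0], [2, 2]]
[[4, 2], [2, 0]]

Matrix multiplication:
C[0][0] = 2×1 + 1×2 = 4
C[0][1] = 2×0 + 1×2 = 2
C[1][0] = 2×1 + 0×2 = 2
C[1][1] = 2×0 + 0×2 = 0
Result: [[4, 2], [2, 0]]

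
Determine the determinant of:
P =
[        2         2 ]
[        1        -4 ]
det(P) = -10

For a 2×2 matrix [[a, b], [c, d]], det = a*d - b*c.
det(P) = (2)*(-4) - (2)*(1) = -8 - 2 = -10.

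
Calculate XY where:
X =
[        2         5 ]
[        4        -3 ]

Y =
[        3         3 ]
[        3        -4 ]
XY =
[       21       -14 ]
[        3        24 ]

Matrix multiplication: (XY)[i][j] = sum over k of X[i][k] * Y[k][j].
  (XY)[0][0] = (2)*(3) + (5)*(3) = 21
  (XY)[0][1] = (2)*(3) + (5)*(-4) = -14
  (XY)[1][0] = (4)*(3) + (-3)*(3) = 3
  (XY)[1][1] = (4)*(3) + (-3)*(-4) = 24
XY =
[       21       -14 ]
[        3        24 ]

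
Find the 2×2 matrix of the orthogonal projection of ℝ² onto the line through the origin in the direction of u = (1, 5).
[[1/26, 5/26], [5/26, 25/26]]

The orthogonal projection onto the line spanned by a nonzero vector u = (a, b) has matrix P = (u uᵀ) / (uᵀ u) = (1/(a² + b²)) · [[a², ab], [ab, b²]].
Here u = (1, 5), so a² + b² = 1 + 25 = 26.
P = (1/26) · [[1, 5], [5, 25]] = [[1/26, 5/26], [5/26, 25/26]].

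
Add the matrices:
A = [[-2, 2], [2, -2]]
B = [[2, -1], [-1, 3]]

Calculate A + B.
[[0, 1], [1, 1]]

Add corresponding elements:
(-2)+(2)=0
(2)+(-1)=1
(2)+(-1)=1
(-2)+(3)=1
A + B = [[0, 1], [1, 1]]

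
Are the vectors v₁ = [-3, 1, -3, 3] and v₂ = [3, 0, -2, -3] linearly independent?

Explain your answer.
Yes, linearly independent

Two vectors are linearly dependent iff one is a scalar multiple of the other.
No single scalar k satisfies v₂ = k·v₁ (the ratios of corresponding entries disagree), so v₁ and v₂ are linearly independent.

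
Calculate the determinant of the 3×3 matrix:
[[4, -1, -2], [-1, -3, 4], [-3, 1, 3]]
-23

Expansion along first row:
det = 4·det([[-3,4],[1,3]]) - -1·det([[-1,4],[-3,3]]) + -2·det([[-1,-3],[-3,1]])
    = 4·(-3·3 - 4·1) - -1·(-1·3 - 4·-3) + -2·(-1·1 - -3·-3)
    = 4·-13 - -1·9 + -2·-10
    = -52 + 9 + 20 = -23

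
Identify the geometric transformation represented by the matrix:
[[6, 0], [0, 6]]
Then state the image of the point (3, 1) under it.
uniform scaling by factor 6; image of (3, 1) is (18, 6)

This is a diagonal matrix with equal entries 6, so it scales both axes by the same factor 6.
The matrix [[6, 0], [0, 6]] represents: uniform scaling by factor 6.
Applying it to (3, 1): [6·3 + 0·1, 0·3 + 6·1] = (18, 6).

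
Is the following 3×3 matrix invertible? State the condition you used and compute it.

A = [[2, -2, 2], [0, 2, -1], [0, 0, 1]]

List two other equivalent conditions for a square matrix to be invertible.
Yes, invertible; det(A) = 4 ≠ 0. Equivalent conditions: rank(A) = 3; Ax = 0 has only the trivial solution; 0 is not an eigenvalue; the columns of A are linearly independent.

To check invertibility, compute det(A).
The given matrix is triangular, so det(A) equals the product of its diagonal entries = 4 ≠ 0.
Since det(A) ≠ 0, A is invertible.
Equivalent conditions for a square matrix A to be invertible:
- rank(A) = 3 (full rank).
- The homogeneous system Ax = 0 has only the trivial solution x = 0.
- 0 is not an eigenvalue of A.
- The columns (equivalently rows) of A are linearly independent.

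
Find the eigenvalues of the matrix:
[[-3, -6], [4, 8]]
λ = 0 and λ = 5

Characteristic equation: det(A - λI) = 0
λ² - (trace)λ + (det) = 0
λ² - (5)λ + (0) = 0
λ² - 5λ + 0 = 0
Solving: λ = 0, 5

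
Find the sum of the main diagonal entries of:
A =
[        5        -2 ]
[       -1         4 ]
tr(A) = 5 + 4 = 9

The trace of a square matrix is the sum of its diagonal entries.
Diagonal entries of A: A[0][0] = 5, A[1][1] = 4.
tr(A) = 5 + 4 = 9.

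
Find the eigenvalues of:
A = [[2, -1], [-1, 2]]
λ = 1, 3

Solve det(A - λI) = 0. For a 2×2 matrix this is λ² - (trace)λ + det = 0.
trace(A) = 2 + 2 = 4.
det(A) = (2)*(2) - (-1)*(-1) = 4 - 1 = 3.
Characteristic equation: λ² - (4)λ + (3) = 0.
Discriminant: (4)² - 4*(3) = 16 - 12 = 4.
Roots: λ = (4 ± √4) / 2 = 1, 3.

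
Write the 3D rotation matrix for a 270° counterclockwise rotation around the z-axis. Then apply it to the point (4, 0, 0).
R = [[0, 1, 0], [-1, 0, 0], [0, 0, 1]]; R·(4, 0, 0) = (0, -4, 0)

Rotation matrix for 270° around z-axis:
cos(270°) = 0, sin(270°) = -1
R = [[0, 1, 0], [-1, 0, 0], [0, 0, 1]]
Apply to (4, 0, 0): R·[4, 0, 0]ᵀ = (0, -4, 0)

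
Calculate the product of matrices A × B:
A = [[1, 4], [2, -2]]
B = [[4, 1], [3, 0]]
[[16, 1], [2, 2]]

Matrix multiplication:
C[0][0] = 1×4 + 4×3 = 16
C[0][1] = 1×1 + 4×0 = 1
C[1][0] = 2×4 + -2×3 = 2
C[1][1] = 2×1 + -2×0 = 2
Result: [[16, 1], [2, 2]]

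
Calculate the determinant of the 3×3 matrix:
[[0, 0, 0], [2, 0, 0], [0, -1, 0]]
0

Expansion along first row:
det = 0·det([[0,0],[-1,0]]) - 0·det([[2,0],[0,0]]) + 0·det([[2,0],[0,-1]])
    = 0·(0·0 - 0·-1) - 0·(2·0 - 0·0) + 0·(2·-1 - 0·0)
    = 0·0 - 0·0 + 0·-2
    = 0 + 0 + 0 = 0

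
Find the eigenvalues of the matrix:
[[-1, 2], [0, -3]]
λ = -3 and λ = -1

Characteristic equation: det(A - λI) = 0
λ² - (trace)λ + (det) = 0
λ² - (-4)λ + (3) = 0
λ² + 4λ + 3 = 0
Solving: λ = -3, -1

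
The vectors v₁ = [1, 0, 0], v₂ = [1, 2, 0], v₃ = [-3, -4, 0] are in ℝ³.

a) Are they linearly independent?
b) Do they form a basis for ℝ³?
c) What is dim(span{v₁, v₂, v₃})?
Not independent, not a basis, dim(span) = 2

Check whether v₃ can be written as a linear combination of v₁ and v₂.
v₃ = (-1)·v₁ + (-2)·v₂ = [-3, -4, 0], so the three vectors are linearly dependent.
Thus they do not form a basis for ℝ³, and dim(span{v₁, v₂, v₃}) = 2 (spanned by v₁ and v₂).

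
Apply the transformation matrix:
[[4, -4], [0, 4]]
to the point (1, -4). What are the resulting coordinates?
(20, -16)

Matrix multiplication:
[[4, -4], [0, 4]] × [1, -4]ᵀ
= [4×1 + -4×-4, 0×1 + 4×-4]ᵀ
= [20.0000, -16.0000]ᵀ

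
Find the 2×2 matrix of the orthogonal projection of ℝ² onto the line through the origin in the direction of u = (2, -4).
[[1/5, -2/5], [-2/5, 4/5]]

The orthogonal projection onto the line spanned by a nonzero vector u = (a, b) has matrix P = (u uᵀ) / (uᵀ u) = (1/(a² + b²)) · [[a², ab], [ab, b²]].
Here u = (2, -4), so a² + b² = 4 + 16 = 20.
P = (1/20) · [[4, -8], [-8, 16]] = [[1/5, -2/5], [-2/5, 4/5]].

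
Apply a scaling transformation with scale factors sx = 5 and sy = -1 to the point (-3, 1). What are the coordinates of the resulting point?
(-15, -1)

Scaling matrix:
[[5, 0], [0, -1]]
Result: (-3 × 5, 1 × -1) = (-15, -1)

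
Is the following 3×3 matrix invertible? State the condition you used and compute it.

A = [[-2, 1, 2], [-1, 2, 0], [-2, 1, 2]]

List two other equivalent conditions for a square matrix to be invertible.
No, not invertible; det(A) = 0 (two rows are equal, so the rows are linearly dependent). Equivalent conditions (failing for this A): rank(A) < 3; Ax = 0 has non-trivial solutions; 0 is an eigenvalue; the columns are linearly dependent.

To check invertibility, compute det(A).
In this matrix, row 0 and the last row are identical, so one row is a scalar multiple of another and the rows are linearly dependent.
A matrix with linearly dependent rows has det = 0 and is not invertible.
Equivalent failed conditions:
- rank(A) < 3.
- Ax = 0 has non-trivial solutions.
- 0 is an eigenvalue.
- The columns are linearly dependent.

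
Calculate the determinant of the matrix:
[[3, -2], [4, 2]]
14

For a 2×2 matrix [[a, b], [c, d]], det = ad - bc
det = (3)(2) - (-2)(4) = 6 - -8 = 14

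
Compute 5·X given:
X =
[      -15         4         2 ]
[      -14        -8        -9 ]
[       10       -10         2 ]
5X =
[      -75        20        10 ]
[      -70       -40       -45 ]
[       50       -50        10 ]

Scalar multiplication is elementwise: (5X)[i][j] = 5 * X[i][j].
  (5X)[0][0] = 5 * (-15) = -75
  (5X)[0][1] = 5 * (4) = 20
  (5X)[0][2] = 5 * (2) = 10
  (5X)[1][0] = 5 * (-14) = -70
  (5X)[1][1] = 5 * (-8) = -40
  (5X)[1][2] = 5 * (-9) = -45
  (5X)[2][0] = 5 * (10) = 50
  (5X)[2][1] = 5 * (-10) = -50
  (5X)[2][2] = 5 * (2) = 10
5X =
[      -75        20        10 ]
[      -70       -40       -45 ]
[       50       -50        10 ]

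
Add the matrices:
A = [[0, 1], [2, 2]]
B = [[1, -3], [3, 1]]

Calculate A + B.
[[1, -2], [5, 3]]

Add corresponding elements:
(0)+(1)=1
(1)+(-3)=-2
(2)+(3)=5
(2)+(1)=3
A + B = [[1, -2], [5, 3]]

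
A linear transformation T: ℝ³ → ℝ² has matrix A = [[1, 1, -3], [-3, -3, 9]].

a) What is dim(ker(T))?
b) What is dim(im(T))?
dim(ker) = 2, dim(im) = 1

Observe that row 2 = -3 × row 1 (so the rows are linearly dependent).
Thus rank(A) = 1 (only one linearly independent row).
dim(im(T)) = rank(A) = 1.
By the rank-nullity theorem applied to T: ℝ³ → ℝ², rank(A) + nullity(A) = 3 (the domain dimension), so dim(ker(T)) = 3 - 1 = 2.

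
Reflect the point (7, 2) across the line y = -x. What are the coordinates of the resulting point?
(-2, -7)

Reflection across line y = -x: (7, 2) → (-2, -7)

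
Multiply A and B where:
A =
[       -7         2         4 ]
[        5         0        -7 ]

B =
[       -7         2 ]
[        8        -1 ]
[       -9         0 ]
AB =
[       29       -16 ]
[       28        10 ]

Matrix multiplication: (AB)[i][j] = sum over k of A[i][k] * B[k][j].
  (AB)[0][0] = (-7)*(-7) + (2)*(8) + (4)*(-9) = 29
  (AB)[0][1] = (-7)*(2) + (2)*(-1) + (4)*(0) = -16
  (AB)[1][0] = (5)*(-7) + (0)*(8) + (-7)*(-9) = 28
  (AB)[1][1] = (5)*(2) + (0)*(-1) + (-7)*(0) = 10
AB =
[       29       -16 ]
[       28        10 ]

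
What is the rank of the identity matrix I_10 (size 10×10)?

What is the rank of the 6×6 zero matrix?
rank(I_10) = 10, rank(0) = 0

The identity I_10 has 10 columns that are the standard basis vectors e_1, …, e_10. These are linearly independent, so all 10 columns are pivots and rank(I_10) = 10.
The 6×6 zero matrix has every entry zero, so every row is the zero row and there are no pivots; rank(0) = 0.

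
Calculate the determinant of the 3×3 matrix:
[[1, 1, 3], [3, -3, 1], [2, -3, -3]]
14

Expansion along first row:
det = 1·det([[-3,1],[-3,-3]]) - 1·det([[3,1],[2,-3]]) + 3·det([[3,-3],[2,-3]])
    = 1·(-3·-3 - 1·-3) - 1·(3·-3 - 1·2) + 3·(3·-3 - -3·2)
    = 1·12 - 1·-11 + 3·-3
    = 12 + 11 + -9 = 14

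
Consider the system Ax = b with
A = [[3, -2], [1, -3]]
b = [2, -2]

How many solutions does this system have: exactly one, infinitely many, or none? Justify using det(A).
Exactly one solution

Compute det(A) = (3)*(-3) - (-2)*(1) = -7.
Because det(A) ≠ 0, A is invertible and Ax = b has a unique solution for every b (here x = A⁻¹ b).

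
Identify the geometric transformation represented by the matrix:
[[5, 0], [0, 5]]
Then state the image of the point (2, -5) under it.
uniform scaling by factor 5; image of (2, -5) is (10, -25)

This is a diagonal matrix with equal entries 5, so it scales both axes by the same factor 5.
The matrix [[5, 0], [0, 5]] represents: uniform scaling by factor 5.
Applying it to (2, -5): [5·2 + 0·-5, 0·2 + 5·-5] = (10, -25).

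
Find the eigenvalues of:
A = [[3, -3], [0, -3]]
λ = -3, 3

Solve det(A - λI) = 0. For a 2×2 matrix this is λ² - (trace)λ + det = 0.
trace(A) = 3 - 3 = 0.
det(A) = (3)*(-3) - (-3)*(0) = -9 - 0 = -9.
Characteristic equation: λ² - (0)λ + (-9) = 0.
Discriminant: (0)² - 4*(-9) = 0 + 36 = 36.
Roots: λ = (0 ± √36) / 2 = -3, 3.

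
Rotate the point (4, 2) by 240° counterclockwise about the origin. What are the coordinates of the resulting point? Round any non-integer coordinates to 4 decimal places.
(-0.2679, -4.4641)

Rotation matrix R(θ) = [[cos θ, -sin θ], [sin θ, cos θ]]; for θ = 240°:
R = [[-1/2, √3/2], [-√3/2, -1/2]]
Result: R × [4, 2]ᵀ = [-1/2·4 + (√3/2)·2, -√3/2·4 + (-1/2)·2]ᵀ = (-0.2679, -4.4641)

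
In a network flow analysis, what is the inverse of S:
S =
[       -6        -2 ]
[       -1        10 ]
det(S) = -62
S⁻¹ =
[    -5/31     -1/31 ]
[    -1/62      3/31 ]

For a 2×2 matrix S = [[a, b], [c, d]] with det(S) ≠ 0, S⁻¹ = (1/det(S)) * [[d, -b], [-c, a]].
det(S) = (-6)*(10) - (-2)*(-1) = -60 - 2 = -62.
S⁻¹ = (1/-62) * [[10, 2], [1, -6]].
Dividing each entry by -62 and reducing:
S⁻¹ =
[    -5/31     -1/31 ]
[    -1/62      3/31 ]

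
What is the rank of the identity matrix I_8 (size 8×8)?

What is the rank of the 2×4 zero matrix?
rank(I_8) = 8, rank(0) = 0

The identity I_8 has 8 columns that are the standard basis vectors e_1, …, e_8. These are linearly independent, so all 8 columns are pivots and rank(I_8) = 8.
The 2×4 zero matrix has every entry zero, so every row is the zero row and there are no pivots; rank(0) = 0.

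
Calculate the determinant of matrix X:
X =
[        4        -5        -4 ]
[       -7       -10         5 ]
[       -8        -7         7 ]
det(X) = -61

Expand along row 0 (cofactor expansion): det(X) = a*(e*i - f*h) - b*(d*i - f*g) + c*(d*h - e*g), where the 3×3 is [[a, b, c], [d, e, f], [g, h, i]].
Minor M_00 = (-10)*(7) - (5)*(-7) = -70 + 35 = -35.
Minor M_01 = (-7)*(7) - (5)*(-8) = -49 + 40 = -9.
Minor M_02 = (-7)*(-7) - (-10)*(-8) = 49 - 80 = -31.
det(X) = (4)*(-35) - (-5)*(-9) + (-4)*(-31) = -140 - 45 + 124 = -61.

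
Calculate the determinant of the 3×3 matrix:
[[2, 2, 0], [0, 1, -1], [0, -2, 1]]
-2

Expansion along first row:
det = 2·det([[1,-1],[-2,1]]) - 2·det([[0,-1],[0,1]]) + 0·det([[0,1],[0,-2]])
    = 2·(1·1 - -1·-2) - 2·(0·1 - -1·0) + 0·(0·-2 - 1·0)
    = 2·-1 - 2·0 + 0·0
    = -2 + 0 + 0 = -2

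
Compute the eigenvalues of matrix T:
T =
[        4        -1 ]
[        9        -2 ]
λ = 1, 1

Solve det(T - λI) = 0. For a 2×2 matrix the characteristic equation is λ² - (trace)λ + det = 0.
trace(T) = a + d = 4 - 2 = 2.
det(T) = a*d - b*c = (4)*(-2) - (-1)*(9) = -8 + 9 = 1.
Characteristic equation: λ² - (2)λ + (1) = 0.
Discriminant = (2)² - 4*(1) = 4 - 4 = 0.
λ = (2 ± √0) / 2 = (2 ± 0) / 2 = 1, 1.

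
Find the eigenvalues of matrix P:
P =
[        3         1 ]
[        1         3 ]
λ = 2, 4

Solve det(P - λI) = 0. For a 2×2 matrix the characteristic equation is λ² - (trace)λ + det = 0.
trace(P) = a + d = 3 + 3 = 6.
det(P) = a*d - b*c = (3)*(3) - (1)*(1) = 9 - 1 = 8.
Characteristic equation: λ² - (6)λ + (8) = 0.
Discriminant = (6)² - 4*(8) = 36 - 32 = 4.
λ = (6 ± √4) / 2 = (6 ± 2) / 2 = 2, 4.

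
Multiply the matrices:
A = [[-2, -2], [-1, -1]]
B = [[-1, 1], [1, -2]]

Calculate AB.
[[0, 2], [0, 1]]

Each entry (i,j) of AB = sum over k of A[i][k]*B[k][j].
(AB)[0][0] = (-2)*(-1) + (-2)*(1) = 0
(AB)[0][1] = (-2)*(1) + (-2)*(-2) = 2
(AB)[1][0] = (-1)*(-1) + (-1)*(1) = 0
(AB)[1][1] = (-1)*(1) + (-1)*(-2) = 1
AB = [[0, 2], [0, 1]]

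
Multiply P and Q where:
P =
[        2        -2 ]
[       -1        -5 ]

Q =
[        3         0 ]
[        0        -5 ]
PQ =
[        6        10 ]
[       -3        25 ]

Matrix multiplication: (PQ)[i][j] = sum over k of P[i][k] * Q[k][j].
  (PQ)[0][0] = (2)*(3) + (-2)*(0) = 6
  (PQ)[0][1] = (2)*(0) + (-2)*(-5) = 10
  (PQ)[1][0] = (-1)*(3) + (-5)*(0) = -3
  (PQ)[1][1] = (-1)*(0) + (-5)*(-5) = 25
PQ =
[        6        10 ]
[       -3        25 ]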